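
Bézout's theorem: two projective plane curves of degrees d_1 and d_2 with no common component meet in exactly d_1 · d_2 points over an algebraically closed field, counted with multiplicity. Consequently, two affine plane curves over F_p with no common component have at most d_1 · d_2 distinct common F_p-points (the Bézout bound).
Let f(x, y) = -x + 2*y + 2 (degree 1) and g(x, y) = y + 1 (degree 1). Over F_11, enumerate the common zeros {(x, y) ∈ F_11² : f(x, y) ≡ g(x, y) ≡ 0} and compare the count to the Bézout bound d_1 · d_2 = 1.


Common zeros: {(0, 10)}; count = 1; Bézout bound = 1.

deg(f) = 1, deg(g) = 1, so Bézout bound = 1.
Scan x ∈ F_11. For each x, list the y ∈ F_11 with f(x, y) ≡ 0 and those with g(x, y) ≡ 0 (mod 11); the common zeros in that column are the intersection.
  x = 0: f ≡ 0 at y ∈ {10}; g ≡ 0 at y ∈ {10}; common: {10}.
  x = 1: f ≡ 0 at y ∈ {5}; g ≡ 0 at y ∈ {10}; common: ∅.
  x = 2: f ≡ 0 at y ∈ {0}; g ≡ 0 at y ∈ {10}; common: ∅.
  x = 3: f ≡ 0 at y ∈ {6}; g ≡ 0 at y ∈ {10}; common: ∅.
  x = 4: f ≡ 0 at y ∈ {1}; g ≡ 0 at y ∈ {10}; common: ∅.
  x = 5: f ≡ 0 at y ∈ {7}; g ≡ 0 at y ∈ {10}; common: ∅.
  x = 6: f ≡ 0 at y ∈ {2}; g ≡ 0 at y ∈ {10}; common: ∅.
  x = 7: f ≡ 0 at y ∈ {8}; g ≡ 0 at y ∈ {10}; common: ∅.
  x = 8: f ≡ 0 at y ∈ {3}; g ≡ 0 at y ∈ {10}; common: ∅.
  x = 9: f ≡ 0 at y ∈ {9}; g ≡ 0 at y ∈ {10}; common: ∅.
  x = 10: f ≡ 0 at y ∈ {4}; g ≡ 0 at y ∈ {10}; common: ∅.
Collecting: common zeros = {(0, 10)}, so the count is 1.
Comparison with the Bézout bound: 1 ≤ 1 = deg(f)·deg(g), as expected for curves with no common component (the bound is attained).


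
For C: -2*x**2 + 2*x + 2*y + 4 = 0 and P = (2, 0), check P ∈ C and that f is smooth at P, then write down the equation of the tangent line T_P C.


Tangent line at P: -6*x + 2*y + 12 = 0.

Step 1: f(2, 0) = 0, so P lies on C.
Step 2: partial derivatives
  f_x(x, y) = 2 - 4*x, f_y(x, y) = 2.
  f_x(P) = -6, f_y(P) = 2 (gradient nonzero, so P is smooth).
Step 3: tangent line at P: -6·(x − 2) + 2·(y − 0) = 0.
Expanding: -6*x + 2*y + 12 = 0.


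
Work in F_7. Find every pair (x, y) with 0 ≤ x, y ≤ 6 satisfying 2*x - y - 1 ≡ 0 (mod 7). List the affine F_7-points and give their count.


Affine F_7-points: {(0, 6), (1, 1), (2, 3), (3, 5), (4, 0), (5, 2), (6, 4)}; count = 7.

For each of the 49 pairs (x, y) ∈ F_7², evaluate f(x, y) mod 7. Record the zeros.
  x = 0: [0↦6, 1↦5, 2↦4, 3↦3, 4↦2, 5↦1, 6↦0]  zeros at y ∈ {6}
  x = 1: [0↦1, 1↦0, 2↦6, 3↦5, 4↦4, 5↦3, 6↦2]  zeros at y ∈ {1}
  x = 2: [0↦3, 1↦2, 2↦1, 3↦0, 4↦6, 5↦5, 6↦4]  zeros at y ∈ {3}
  x = 3: [0↦5, 1↦4, 2↦3, 3↦2, 4↦1, 5↦0, 6↦6]  zeros at y ∈ {5}
  x = 4: [0↦0, 1↦6, 2↦5, 3↦4, 4↦3, 5↦2, 6↦1]  zeros at y ∈ {0}
  x = 5: [0↦2, 1↦1, 2↦0, 3↦6, 4↦5, 5↦4, 6↦3]  zeros at y ∈ {2}
  x = 6: [0↦4, 1↦3, 2↦2, 3↦1, 4↦0, 5↦6, 6↦5]  zeros at y ∈ {4}
Collecting zeros: affine points = {(0, 6), (1, 1), (2, 3), (3, 5), (4, 0), (5, 2), (6, 4)}.
Total count |C(F_7)_aff| = 7.


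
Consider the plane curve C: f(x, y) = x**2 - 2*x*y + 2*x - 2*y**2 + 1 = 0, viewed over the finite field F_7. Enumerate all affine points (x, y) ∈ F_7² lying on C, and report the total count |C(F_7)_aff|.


Affine F_7-points: {(0, 2), (0, 5), (1, 1), (1, 5), (2, 2), (2, 3), (6, 0), (6, 1)}; count = 8.

For each of the 49 pairs (x, y) ∈ F_7², evaluate f(x, y) mod 7. Record the zeros.
  x = 0: [0↦1, 1↦6, 2↦0, 3↦4, 4↦4, 5↦0, 6↦6]  zeros at y ∈ {2, 5}
  x = 1: [0↦4, 1↦0, 2↦6, 3↦1, 4↦6, 5↦0, 6↦4]  zeros at y ∈ {1, 5}
  x = 2: [0↦2, 1↦3, 2↦0, 3↦0, 4↦3, 5↦2, 6↦4]  zeros at y ∈ {2, 3}
  x = 3: [0↦2, 1↦1, 2↦3, 3↦1, 4↦2, 5↦6, 6↦6]  zeros at y ∈ ∅
  x = 4: [0↦4, 1↦1, 2↦1, 3↦4, 4↦3, 5↦5, 6↦3]  zeros at y ∈ ∅
  x = 5: [0↦1, 1↦3, 2↦1, 3↦2, 4↦6, 5↦6, 6↦2]  zeros at y ∈ ∅
  x = 6: [0↦0, 1↦0, 2↦3, 3↦2, 4↦4, 5↦2, 6↦3]  zeros at y ∈ {0, 1}
Collecting zeros: affine points = {(0, 2), (0, 5), (1, 1), (1, 5), (2, 2), (2, 3), (6, 0), (6, 1)}.
Total count |C(F_7)_aff| = 8.


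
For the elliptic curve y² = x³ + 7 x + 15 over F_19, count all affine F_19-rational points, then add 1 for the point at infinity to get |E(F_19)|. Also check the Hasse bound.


Affine points = {(1, 2), (1, 17), (3, 5), (3, 14), (5, 2), (5, 17), (6, 8), (6, 11), (9, 3), (9, 16), (11, 6), (11, 13), (13, 2), (13, 17), (14, 8), (14, 11), (16, 9), (16, 10), (18, 8), (18, 11)}; affine count = 20; |E(F_19)| = 21.

Discriminant check: Δ ∝ 4a³ + 27b² = 4·7³ + 27·15² = 4·343 + 27·225 ≡ 18 (mod 19). Nonzero ⇒ E is nonsingular.
For each x ∈ F_19, compute rhs = x³ + 7·x + 15 mod 19, then count y ∈ F_19 with y² ≡ rhs.
  x = 0: rhs = 15, matching y values: none (0 points).
  x = 1: rhs = 4, matching y values: 2, 17 (2 points).
  x = 2: rhs = 18, matching y values: none (0 points).
  x = 3: rhs = 6, matching y values: 5, 14 (2 points).
  x = 4: rhs = 12, matching y values: none (0 points).
  x = 5: rhs = 4, matching y values: 2, 17 (2 points).
  x = 6: rhs = 7, matching y values: 8, 11 (2 points).
  x = 7: rhs = 8, matching y values: none (0 points).
  x = 8: rhs = 13, matching y values: none (0 points).
  x = 9: rhs = 9, matching y values: 3, 16 (2 points).
  x = 10: rhs = 2, matching y values: none (0 points).
  x = 11: rhs = 17, matching y values: 6, 13 (2 points).
  x = 12: rhs = 3, matching y values: none (0 points).
  x = 13: rhs = 4, matching y values: 2, 17 (2 points).
  x = 14: rhs = 7, matching y values: 8, 11 (2 points).
  x = 15: rhs = 18, matching y values: none (0 points).
  x = 16: rhs = 5, matching y values: 9, 10 (2 points).
  x = 17: rhs = 12, matching y values: none (0 points).
  x = 18: rhs = 7, matching y values: 8, 11 (2 points).
Total affine count: 20.
Full point count |E(F_19)| = 20 + 1 = 21.
Hasse bound: |21 − (19+1)| = |1| = 1 ≤ 2√19 ≈ 8.7178 ✓.


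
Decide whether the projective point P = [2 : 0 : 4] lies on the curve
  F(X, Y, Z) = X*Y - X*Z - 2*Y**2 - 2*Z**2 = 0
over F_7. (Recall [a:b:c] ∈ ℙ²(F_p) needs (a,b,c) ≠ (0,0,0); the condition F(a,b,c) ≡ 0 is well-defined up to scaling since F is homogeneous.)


F(2,0,4) ≡ 2 (mod 7); P is NOT on the curve.

Evaluate F(2, 0, 4) term-by-term (mod 7).
  X*Y ↦ 1·2·0·1 = 0
  -X*Z ↦ -1·2·1·4 = -8
  -2*Y**2 ↦ -2·1·0·1 = 0
  -2*Z**2 ↦ -2·1·1·16 = -32
Sum: F(2, 0, 4) = (0) + (-8) + (0) + (-32) = -40.
Reducing mod 7: -40 ≡ 2 (mod 7).
Since F(a, b, c) ≡ 2 ≠ 0 (mod 7), P does NOT lie on the curve.


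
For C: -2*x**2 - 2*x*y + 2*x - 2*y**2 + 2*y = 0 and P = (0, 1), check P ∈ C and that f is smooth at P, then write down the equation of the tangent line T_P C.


Tangent line at P: 2 - 2*y = 0.

Step 1: f(0, 1) = 0, so P lies on C.
Step 2: partial derivatives
  f_x(x, y) = -4*x - 2*y + 2, f_y(x, y) = -2*x - 4*y + 2.
  f_x(P) = 0, f_y(P) = -2 (gradient nonzero, so P is smooth).
Step 3: tangent line at P: 0·(x − 0) + -2·(y − 1) = 0.
Expanding: 2 - 2*y = 0.


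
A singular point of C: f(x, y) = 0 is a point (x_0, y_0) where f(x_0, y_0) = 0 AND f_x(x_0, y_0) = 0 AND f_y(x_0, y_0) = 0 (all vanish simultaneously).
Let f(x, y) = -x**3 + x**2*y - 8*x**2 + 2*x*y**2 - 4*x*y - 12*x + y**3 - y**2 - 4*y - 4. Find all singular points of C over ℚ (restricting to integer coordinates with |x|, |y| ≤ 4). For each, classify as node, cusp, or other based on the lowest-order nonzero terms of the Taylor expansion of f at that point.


Singular points: {(-2, 2)}; classification: cusp.

Compute partial derivatives:
  f_x = -3*x**2 + 2*x*y - 16*x + 2*y**2 - 4*y - 12.
  f_y = x**2 + 4*x*y - 4*x + 3*y**2 - 2*y - 4.
Scan x_0 ∈ {−4, ..., 4}. For each x_0, f_y(x_0, y) is a polynomial in y; find its integer roots y ∈ {−4, ..., 4}, then test f_x and f at those candidates.
  x = -4: f_y(-4, y) = 3*y**2 - 18*y + 28; no integer root y with |y| ≤ 4.
  x = -3: f_y(-3, y) = 3*y**2 - 14*y + 17; no integer root y with |y| ≤ 4.
  x = -2: f_y(-2, y) = 3*y**2 - 10*y + 8; vanishes at y ∈ {2}. (-2, 2): f_x = 0, f = 0 — SINGULAR.
  x = -1: f_y(-1, y) = 3*y**2 - 6*y + 1; no integer root y with |y| ≤ 4.
  x = 0: f_y(0, y) = 3*y**2 - 2*y - 4; no integer root y with |y| ≤ 4.
  x = 1: f_y(1, y) = 3*y**2 + 2*y - 7; no integer root y with |y| ≤ 4.
  x = 2: f_y(2, y) = 3*y**2 + 6*y - 8; no integer root y with |y| ≤ 4.
  x = 3: f_y(3, y) = 3*y**2 + 10*y - 7; no integer root y with |y| ≤ 4.
  x = 4: f_y(4, y) = 3*y**2 + 14*y - 4; no integer root y with |y| ≤ 4.
Only singular point on the grid: (-2, 2).
Classify: substitute x = -2 + u, y = 2 + v and expand: f = -u**3 + u**2*v + 2*u*v**2 + v**3 + v**2.
No constant or linear terms (consistent with a singular point). Quadratic part: v**2. Cubic part: -u**3 + u**2*v + 2*u*v**2 + v**3.
The quadratic part v**2 is a perfect square, so there is a single (double) tangent line v = 0, i.e. y = 2. Restricting the cubic part to that line (v = 0) leaves -u**3 ≠ 0, so f is not divisible by v and the branch is v² ≈ u**3 to lowest order — this is a cusp.
Classification: cusp.


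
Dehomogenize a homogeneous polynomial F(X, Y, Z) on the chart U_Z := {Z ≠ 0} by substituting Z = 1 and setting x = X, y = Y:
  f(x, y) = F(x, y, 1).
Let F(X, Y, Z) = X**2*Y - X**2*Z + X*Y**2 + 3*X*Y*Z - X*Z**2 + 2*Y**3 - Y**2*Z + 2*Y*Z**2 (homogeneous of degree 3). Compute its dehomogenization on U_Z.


f(x, y) = x**2*y - x**2 + x*y**2 + 3*x*y - x + 2*y**3 - y**2 + 2*y

On U_Z we set Z = 1. Each monomial c·X^i·Y^j·Z^k in F becomes c·x^i·y^j·1^k = c·x^i·y^j.
Substituting Z = 1: F(X, Y, 1) = x**2*y - x**2 + x*y**2 + 3*x*y - x + 2*y**3 - y**2 + 2*y.
Note: deg(f) ≤ deg(F) = 3; strict inequality happens when F is divisible by Z (lost terms).


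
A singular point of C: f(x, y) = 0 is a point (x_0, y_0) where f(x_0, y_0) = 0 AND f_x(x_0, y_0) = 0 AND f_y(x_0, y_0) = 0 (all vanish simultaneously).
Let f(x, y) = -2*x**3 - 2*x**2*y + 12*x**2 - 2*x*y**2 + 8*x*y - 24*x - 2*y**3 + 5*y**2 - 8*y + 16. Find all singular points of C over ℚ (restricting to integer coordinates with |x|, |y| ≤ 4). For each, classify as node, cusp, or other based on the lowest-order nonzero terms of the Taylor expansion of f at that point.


Singular points: {(2, 0)}; classification: cusp.

Compute partial derivatives:
  f_x = -6*x**2 - 4*x*y + 24*x - 2*y**2 + 8*y - 24.
  f_y = -2*x**2 - 4*x*y + 8*x - 6*y**2 + 10*y - 8.
Scan x_0 ∈ {−4, ..., 4}. For each x_0, f_y(x_0, y) is a polynomial in y; find its integer roots y ∈ {−4, ..., 4}, then test f_x and f at those candidates.
  x = -4: f_y(-4, y) = -6*y**2 + 26*y - 72; no integer root y with |y| ≤ 4.
  x = -3: f_y(-3, y) = -6*y**2 + 22*y - 50; no integer root y with |y| ≤ 4.
  x = -2: f_y(-2, y) = -6*y**2 + 18*y - 32; no integer root y with |y| ≤ 4.
  x = -1: f_y(-1, y) = -6*y**2 + 14*y - 18; no integer root y with |y| ≤ 4.
  x = 0: f_y(0, y) = -6*y**2 + 10*y - 8; no integer root y with |y| ≤ 4.
  x = 1: f_y(1, y) = -6*y**2 + 6*y - 2; no integer root y with |y| ≤ 4.
  x = 2: f_y(2, y) = -6*y**2 + 2*y; vanishes at y ∈ {0}. (2, 0): f_x = 0, f = 0 — SINGULAR.
  x = 3: f_y(3, y) = -6*y**2 - 2*y - 2; no integer root y with |y| ≤ 4.
  x = 4: f_y(4, y) = -6*y**2 - 6*y - 8; no integer root y with |y| ≤ 4.
Only singular point on the grid: (2, 0).
Classify: substitute x = 2 + u, y = 0 + v and expand: f = -2*u**3 - 2*u**2*v - 2*u*v**2 - 2*v**3 + v**2.
No constant or linear terms (consistent with a singular point). Quadratic part: v**2. Cubic part: -2*u**3 - 2*u**2*v - 2*u*v**2 - 2*v**3.
The quadratic part v**2 is a perfect square, so there is a single (double) tangent line v = 0, i.e. y = 0. Restricting the cubic part to that line (v = 0) leaves -2*u**3 ≠ 0, so f is not divisible by v and the branch is v² ≈ 2*u**3 to lowest order — this is a cusp.
Classification: cusp.


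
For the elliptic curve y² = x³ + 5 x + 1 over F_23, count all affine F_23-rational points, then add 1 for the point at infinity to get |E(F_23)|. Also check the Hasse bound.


Affine points = {(0, 1), (0, 22), (4, 4), (4, 19), (5, 6), (5, 17), (8, 1), (8, 22), (9, 4), (9, 19), (10, 4), (10, 19), (12, 8), (12, 15), (13, 3), (13, 20), (14, 3), (14, 20), (15, 1), (15, 22), (17, 10), (17, 13), (18, 9), (18, 14), (19, 3), (19, 20), (21, 11), (21, 12), (22, 8), (22, 15)}; affine count = 30; |E(F_23)| = 31.

Discriminant check: Δ ∝ 4a³ + 27b² = 4·5³ + 27·1² = 4·125 + 27·1 ≡ 21 (mod 23). Nonzero ⇒ E is nonsingular.
For each x ∈ F_23, compute rhs = x³ + 5·x + 1 mod 23, then count y ∈ F_23 with y² ≡ rhs.
  x = 0: rhs = 1, matching y values: 1, 22 (2 points).
  x = 1: rhs = 7, matching y values: none (0 points).
  x = 2: rhs = 19, matching y values: none (0 points).
  x = 3: rhs = 20, matching y values: none (0 points).
  x = 4: rhs = 16, matching y values: 4, 19 (2 points).
  x = 5: rhs = 13, matching y values: 6, 17 (2 points).
  x = 6: rhs = 17, matching y values: none (0 points).
  x = 7: rhs = 11, matching y values: none (0 points).
  x = 8: rhs = 1, matching y values: 1, 22 (2 points).
  x = 9: rhs = 16, matching y values: 4, 19 (2 points).
  x = 10: rhs = 16, matching y values: 4, 19 (2 points).
  x = 11: rhs = 7, matching y values: none (0 points).
  x = 12: rhs = 18, matching y values: 8, 15 (2 points).
  x = 13: rhs = 9, matching y values: 3, 20 (2 points).
  x = 14: rhs = 9, matching y values: 3, 20 (2 points).
  x = 15: rhs = 1, matching y values: 1, 22 (2 points).
  x = 16: rhs = 14, matching y values: none (0 points).
  x = 17: rhs = 8, matching y values: 10, 13 (2 points).
  x = 18: rhs = 12, matching y values: 9, 14 (2 points).
  x = 19: rhs = 9, matching y values: 3, 20 (2 points).
  x = 20: rhs = 5, matching y values: none (0 points).
  x = 21: rhs = 6, matching y values: 11, 12 (2 points).
  x = 22: rhs = 18, matching y values: 8, 15 (2 points).
Total affine count: 30.
Full point count |E(F_23)| = 30 + 1 = 31.
Hasse bound: |31 − (23+1)| = |7| = 7 ≤ 2√23 ≈ 9.5917 ✓.


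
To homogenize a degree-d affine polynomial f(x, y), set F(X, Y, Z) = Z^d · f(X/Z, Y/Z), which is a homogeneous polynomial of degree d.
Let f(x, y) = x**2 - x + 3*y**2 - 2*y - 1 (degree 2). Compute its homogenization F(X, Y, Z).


F(X, Y, Z) = X**2 - X*Z + 3*Y**2 - 2*Y*Z - Z**2

deg(f) = 2.
Substitute x = X/Z, y = Y/Z into f, then multiply by Z^2.
  monomial 1·x^2·y^0 ↦ 1·X^2·Y^0·Z^0.
  monomial -1·x^1·y^0 ↦ -1·X^1·Y^0·Z^1.
  monomial 3·x^0·y^2 ↦ 3·X^0·Y^2·Z^0.
  monomial -2·x^0·y^1 ↦ -2·X^0·Y^1·Z^1.
  monomial -1·x^0·y^0 ↦ -1·X^0·Y^0·Z^2.
Collecting: F(X, Y, Z) = X**2 - X*Z + 3*Y**2 - 2*Y*Z - Z**2.


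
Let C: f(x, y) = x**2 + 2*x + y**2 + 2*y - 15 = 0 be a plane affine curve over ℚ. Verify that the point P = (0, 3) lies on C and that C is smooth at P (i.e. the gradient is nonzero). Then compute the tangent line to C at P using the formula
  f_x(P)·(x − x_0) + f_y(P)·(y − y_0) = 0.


Tangent line at P: 2*x + 8*y - 24 = 0.

Step 1: f(0, 3) = 0, so P lies on C.
Step 2: partial derivatives
  f_x(x, y) = 2*x + 2, f_y(x, y) = 2*y + 2.
  f_x(P) = 2, f_y(P) = 8 (gradient nonzero, so P is smooth).
Step 3: tangent line at P: 2·(x − 0) + 8·(y − 3) = 0.
Expanding: 2*x + 8*y - 24 = 0.


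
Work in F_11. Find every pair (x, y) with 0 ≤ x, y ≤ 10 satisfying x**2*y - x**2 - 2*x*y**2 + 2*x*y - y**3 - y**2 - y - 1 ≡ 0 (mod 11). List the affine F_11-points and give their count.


Affine F_11-points: {(0, 10), (2, 4), (2, 5), (2, 8), (3, 8), (6, 4), (8, 5), (9, 10)}; count = 8.

For each of the 121 pairs (x, y) ∈ F_11², evaluate f(x, y) mod 11. Record the zeros.
  x = 0: [0↦10, 1↦7, 2↦7, 3↦4, 4↦3, 5↦9, 6↦5, 7↦7, 8↦9, 9↦5, 10↦0]  zeros at y ∈ {10}
  x = 1: [0↦9, 1↦7, 2↦4, 3↦5, 4↦4, 5↦6, 6↦5, 7↦6, 8↦3, 9↦1, 10↦5]  zeros at y ∈ ∅
  x = 2: [0↦6, 1↦7, 2↦3, 3↦10, 4↦0, 5↦0, 6↦4, 7↦6, 8↦0, 9↦2, 10↦6]  zeros at y ∈ {4, 5, 8}
  x = 3: [0↦1, 1↦7, 2↦4, 3↦8, 4↦2, 5↦2, 6↦2, 7↦7, 8↦0, 9↦8, 10↦3]  zeros at y ∈ {8}
  x = 4: [0↦5, 1↦7, 2↦7, 3↦10, 4↦10, 5↦1, 6↦10, 7↦9, 8↦3, 9↦8, 10↦7]  zeros at y ∈ ∅
  x = 5: [0↦7, 1↦7, 2↦1, 3↦5, 4↦2, 5↦8, 6↦6, 7↦1, 8↦9, 9↦2, 10↦7]  zeros at y ∈ ∅
  x = 6: [0↦7, 1↦7, 2↦8, 3↦4, 4↦0, 5↦1, 6↦1, 7↦5, 8↦7, 9↦1, 10↦3]  zeros at y ∈ {4}
  x = 7: [0↦5, 1↦7, 2↦6, 3↦7, 4↦4, 5↦2, 6↦6, 7↦10, 8↦8, 9↦5, 10↦6]  zeros at y ∈ ∅
  x = 8: [0↦1, 1↦7, 2↦6, 3↦3, 4↦3, 5↦0, 6↦10, 7↦5, 8↦1, 9↦3, 10↦5]  zeros at y ∈ {5}
  x = 9: [0↦6, 1↦7, 2↦8, 3↦3, 4↦8, 5↦6, 6↦2, 7↦1, 8↦8, 9↦6, 10↦0]  zeros at y ∈ {10}
  x = 10: [0↦9, 1↦7, 2↦1, 3↦7, 4↦8, 5↦9, 6↦4, 7↦9, 8↦7, 9↦3, 10↦2]  zeros at y ∈ ∅
Collecting zeros: affine points = {(0, 10), (2, 4), (2, 5), (2, 8), (3, 8), (6, 4), (8, 5), (9, 10)}.
Total count |C(F_11)_aff| = 8.


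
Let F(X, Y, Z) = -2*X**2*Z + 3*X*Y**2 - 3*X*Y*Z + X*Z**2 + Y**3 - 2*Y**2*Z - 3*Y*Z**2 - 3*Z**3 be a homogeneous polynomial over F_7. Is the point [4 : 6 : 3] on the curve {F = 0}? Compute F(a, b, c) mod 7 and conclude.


F(4,6,3) ≡ 4 (mod 7); P is NOT on the curve.

Evaluate F(4, 6, 3) term-by-term (mod 7).
  -2*X**2*Z ↦ -2·16·1·3 = -96
  3*X*Y**2 ↦ 3·4·36·1 = 432
  -3*X*Y*Z ↦ -3·4·6·3 = -216
  X*Z**2 ↦ 1·4·1·9 = 36
  Y**3 ↦ 1·1·216·1 = 216
  -2*Y**2*Z ↦ -2·1·36·3 = -216
  -3*Y*Z**2 ↦ -3·1·6·9 = -162
  -3*Z**3 ↦ -3·1·1·27 = -81
Sum: F(4, 6, 3) = (-96) + (432) + (-216) + (36) + (216) + (-216) + (-162) + (-81) = -87.
Reducing mod 7: -87 ≡ 4 (mod 7).
Since F(a, b, c) ≡ 4 ≠ 0 (mod 7), P does NOT lie on the curve.


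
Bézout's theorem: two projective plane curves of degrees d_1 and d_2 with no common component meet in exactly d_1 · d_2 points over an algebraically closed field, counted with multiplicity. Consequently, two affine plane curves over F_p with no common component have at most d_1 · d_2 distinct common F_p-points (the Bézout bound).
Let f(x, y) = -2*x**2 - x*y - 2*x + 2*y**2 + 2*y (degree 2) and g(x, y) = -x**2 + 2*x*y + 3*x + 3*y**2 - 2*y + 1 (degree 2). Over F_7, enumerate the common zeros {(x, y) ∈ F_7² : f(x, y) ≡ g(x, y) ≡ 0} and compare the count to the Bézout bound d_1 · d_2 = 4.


Common zeros: {(3, 6), (4, 3)}; count = 2; Bézout bound = 4.

deg(f) = 2, deg(g) = 2, so Bézout bound = 4.
Scan x ∈ F_7. For each x, list the y ∈ F_7 with f(x, y) ≡ 0 and those with g(x, y) ≡ 0 (mod 7); the common zeros in that column are the intersection.
  x = 0: f ≡ 0 at y ∈ {0, 6}; g ≡ 0 at y ∈ ∅; common: ∅.
  x = 1: f ≡ 0 at y ∈ ∅; g ≡ 0 at y ∈ ∅; common: ∅.
  x = 2: f ≡ 0 at y ∈ ∅; g ≡ 0 at y ∈ ∅; common: ∅.
  x = 3: f ≡ 0 at y ∈ {5, 6}; g ≡ 0 at y ∈ {2, 6}; common: {6}.
  x = 4: f ≡ 0 at y ∈ {3, 5}; g ≡ 0 at y ∈ {2, 3}; common: {3}.
  x = 5: f ≡ 0 at y ∈ ∅; g ≡ 0 at y ∈ {3, 6}; common: ∅.
  x = 6: f ≡ 0 at y ∈ {0, 2}; g ≡ 0 at y ∈ ∅; common: ∅.
Collecting: common zeros = {(3, 6), (4, 3)}, so the count is 2.
Comparison with the Bézout bound: 2 ≤ 4 = deg(f)·deg(g), as expected for curves with no common component (the affine F_7-count falls short of the bound because intersections may lie at infinity, over extension fields, or carry multiplicity).


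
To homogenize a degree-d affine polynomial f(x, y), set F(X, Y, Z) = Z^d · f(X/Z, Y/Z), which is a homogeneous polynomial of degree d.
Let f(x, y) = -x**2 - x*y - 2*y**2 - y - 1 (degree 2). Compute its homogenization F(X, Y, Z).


F(X, Y, Z) = -X**2 - X*Y - 2*Y**2 - Y*Z - Z**2

deg(f) = 2.
Substitute x = X/Z, y = Y/Z into f, then multiply by Z^2.
  monomial -1·x^2·y^0 ↦ -1·X^2·Y^0·Z^0.
  monomial -1·x^1·y^1 ↦ -1·X^1·Y^1·Z^0.
  monomial -2·x^0·y^2 ↦ -2·X^0·Y^2·Z^0.
  monomial -1·x^0·y^1 ↦ -1·X^0·Y^1·Z^1.
  monomial -1·x^0·y^0 ↦ -1·X^0·Y^0·Z^2.
Collecting: F(X, Y, Z) = -X**2 - X*Y - 2*Y**2 - Y*Z - Z**2.


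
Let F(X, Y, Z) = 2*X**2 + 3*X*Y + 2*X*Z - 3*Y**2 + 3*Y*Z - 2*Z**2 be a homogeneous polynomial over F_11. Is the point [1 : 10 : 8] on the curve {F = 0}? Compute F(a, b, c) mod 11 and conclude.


F(1,10,8) ≡ 3 (mod 11); P is NOT on the curve.

Evaluate F(1, 10, 8) term-by-term (mod 11).
  2*X**2 ↦ 2·1·1·1 = 2
  3*X*Y ↦ 3·1·10·1 = 30
  2*X*Z ↦ 2·1·1·8 = 16
  -3*Y**2 ↦ -3·1·100·1 = -300
  3*Y*Z ↦ 3·1·10·8 = 240
  -2*Z**2 ↦ -2·1·1·64 = -128
Sum: F(1, 10, 8) = (2) + (30) + (16) + (-300) + (240) + (-128) = -140.
Reducing mod 11: -140 ≡ 3 (mod 11).
Since F(a, b, c) ≡ 3 ≠ 0 (mod 11), P does NOT lie on the curve.


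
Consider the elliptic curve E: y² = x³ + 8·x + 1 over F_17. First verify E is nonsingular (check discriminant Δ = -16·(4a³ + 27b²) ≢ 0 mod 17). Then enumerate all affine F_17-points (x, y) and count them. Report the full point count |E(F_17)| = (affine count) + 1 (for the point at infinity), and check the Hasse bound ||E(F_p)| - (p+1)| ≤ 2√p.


Affine points = {(0, 1), (0, 16), (2, 5), (2, 12), (3, 1), (3, 16), (5, 8), (5, 9), (7, 3), (7, 14), (8, 4), (8, 13), (11, 3), (11, 14), (14, 1), (14, 16), (16, 3), (16, 14)}; affine count = 18; |E(F_17)| = 19.

Discriminant check: Δ ∝ 4a³ + 27b² = 4·8³ + 27·1² = 4·512 + 27·1 ≡ 1 (mod 17). Nonzero ⇒ E is nonsingular.
For each x ∈ F_17, compute rhs = x³ + 8·x + 1 mod 17, then count y ∈ F_17 with y² ≡ rhs.
  x = 0: rhs = 1, matching y values: 1, 16 (2 points).
  x = 1: rhs = 10, matching y values: none (0 points).
  x = 2: rhs = 8, matching y values: 5, 12 (2 points).
  x = 3: rhs = 1, matching y values: 1, 16 (2 points).
  x = 4: rhs = 12, matching y values: none (0 points).
  x = 5: rhs = 13, matching y values: 8, 9 (2 points).
  x = 6: rhs = 10, matching y values: none (0 points).
  x = 7: rhs = 9, matching y values: 3, 14 (2 points).
  x = 8: rhs = 16, matching y values: 4, 13 (2 points).
  x = 9: rhs = 3, matching y values: none (0 points).
  x = 10: rhs = 10, matching y values: none (0 points).
  x = 11: rhs = 9, matching y values: 3, 14 (2 points).
  x = 12: rhs = 6, matching y values: none (0 points).
  x = 13: rhs = 7, matching y values: none (0 points).
  x = 14: rhs = 1, matching y values: 1, 16 (2 points).
  x = 15: rhs = 11, matching y values: none (0 points).
  x = 16: rhs = 9, matching y values: 3, 14 (2 points).
Total affine count: 18.
Full point count |E(F_17)| = 18 + 1 = 19.
Hasse bound: |19 − (17+1)| = |1| = 1 ≤ 2√17 ≈ 8.2462 ✓.


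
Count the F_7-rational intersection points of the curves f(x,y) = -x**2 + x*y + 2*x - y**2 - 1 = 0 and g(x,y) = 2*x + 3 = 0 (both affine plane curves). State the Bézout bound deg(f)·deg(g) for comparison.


Common zeros: {(2, 1)}; count = 1; Bézout bound = 2.

deg(f) = 2, deg(g) = 1, so Bézout bound = 2.
Scan x ∈ F_7. For each x, list the y ∈ F_7 with f(x, y) ≡ 0 and those with g(x, y) ≡ 0 (mod 7); the common zeros in that column are the intersection.
  x = 0: f ≡ 0 at y ∈ ∅; g ≡ 0 at y ∈ ∅; common: ∅.
  x = 1: f ≡ 0 at y ∈ {0, 1}; g ≡ 0 at y ∈ ∅; common: ∅.
  x = 2: f ≡ 0 at y ∈ {1}; g ≡ 0 at y ∈ {0, 1, 2, 3, 4, 5, 6}; common: {1}.
  x = 3: f ≡ 0 at y ∈ {5}; g ≡ 0 at y ∈ ∅; common: ∅.
  x = 4: f ≡ 0 at y ∈ {5, 6}; g ≡ 0 at y ∈ ∅; common: ∅.
  x = 5: f ≡ 0 at y ∈ ∅; g ≡ 0 at y ∈ ∅; common: ∅.
  x = 6: f ≡ 0 at y ∈ ∅; g ≡ 0 at y ∈ ∅; common: ∅.
Collecting: common zeros = {(2, 1)}, so the count is 1.
Comparison with the Bézout bound: 1 ≤ 2 = deg(f)·deg(g), as expected for curves with no common component (the affine F_7-count falls short of the bound because intersections may lie at infinity, over extension fields, or carry multiplicity).


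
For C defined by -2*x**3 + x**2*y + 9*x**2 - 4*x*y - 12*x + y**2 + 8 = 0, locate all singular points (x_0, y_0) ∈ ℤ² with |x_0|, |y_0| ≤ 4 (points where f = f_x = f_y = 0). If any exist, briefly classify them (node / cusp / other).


Singular points: {(2, 2)}; classification: node.

Compute partial derivatives:
  f_x = -6*x**2 + 2*x*y + 18*x - 4*y - 12.
  f_y = x**2 - 4*x + 2*y.
Scan x_0 ∈ {−4, ..., 4}. For each x_0, f_y(x_0, y) is a polynomial in y; find its integer roots y ∈ {−4, ..., 4}, then test f_x and f at those candidates.
  x = -4: f_y(-4, y) = 2*y + 32; no integer root y with |y| ≤ 4.
  x = -3: f_y(-3, y) = 2*y + 21; no integer root y with |y| ≤ 4.
  x = -2: f_y(-2, y) = 2*y + 12; no integer root y with |y| ≤ 4.
  x = -1: f_y(-1, y) = 2*y + 5; no integer root y with |y| ≤ 4.
  x = 0: f_y(0, y) = 2*y; vanishes at y ∈ {0}. (0, 0): f_x = -12 ≠ 0.
  x = 1: f_y(1, y) = 2*y - 3; no integer root y with |y| ≤ 4.
  x = 2: f_y(2, y) = 2*y - 4; vanishes at y ∈ {2}. (2, 2): f_x = 0, f = 0 — SINGULAR.
  x = 3: f_y(3, y) = 2*y - 3; no integer root y with |y| ≤ 4.
  x = 4: f_y(4, y) = 2*y; vanishes at y ∈ {0}. (4, 0): f_x = -36 ≠ 0.
Only singular point on the grid: (2, 2).
Classify: substitute x = 2 + u, y = 2 + v and expand: f = -2*u**3 + u**2*v - u**2 + v**2.
No constant or linear terms (consistent with a singular point). Quadratic part: -u**2 + v**2. Cubic part: -2*u**3 + u**2*v.
The quadratic part v**2 - u**2 = (v − u)(v + u) splits into two distinct linear factors, so there are two distinct tangent lines y − 2 = ±(x − 2) — this is a node (ordinary double point).
Classification: node.


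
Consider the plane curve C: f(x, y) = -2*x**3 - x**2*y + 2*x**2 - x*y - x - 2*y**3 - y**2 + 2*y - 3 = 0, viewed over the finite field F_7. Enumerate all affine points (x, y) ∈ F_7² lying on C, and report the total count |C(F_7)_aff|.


Affine F_7-points: {(1, 1), (2, 5), (3, 0), (4, 6), (5, 5), (6, 2)}; count = 6.

For each of the 49 pairs (x, y) ∈ F_7², evaluate f(x, y) mod 7. Record the zeros.
  x = 0: [0↦4, 1↦3, 2↦2, 3↦3, 4↦1, 5↦5, 6↦3]  zeros at y ∈ ∅
  x = 1: [0↦3, 1↦0, 2↦4, 3↦3, 4↦6, 5↦1, 6↦4]  zeros at y ∈ {1}
  x = 2: [0↦1, 1↦1, 2↦1, 3↦3, 4↦2, 5↦0, 6↦6]  zeros at y ∈ {5}
  x = 3: [0↦0, 1↦1, 2↦2, 3↦5, 4↦5, 5↦4, 6↦4]  zeros at y ∈ {0}
  x = 4: [0↦2, 1↦2, 2↦2, 3↦4, 4↦3, 5↦1, 6↦0]  zeros at y ∈ {6}
  x = 5: [0↦2, 1↦6, 2↦3, 3↦2, 4↦5, 5↦0, 6↦3]  zeros at y ∈ {5}
  x = 6: [0↦2, 1↦1, 2↦0, 3↦1, 4↦6, 5↦3, 6↦1]  zeros at y ∈ {2}
Collecting zeros: affine points = {(1, 1), (2, 5), (3, 0), (4, 6), (5, 5), (6, 2)}.
Total count |C(F_7)_aff| = 6.


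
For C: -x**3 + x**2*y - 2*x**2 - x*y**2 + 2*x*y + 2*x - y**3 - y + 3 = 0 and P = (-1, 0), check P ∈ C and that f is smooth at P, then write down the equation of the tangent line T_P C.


Tangent line at P: 3*x - 2*y + 3 = 0.

Step 1: f(-1, 0) = 0, so P lies on C.
Step 2: partial derivatives
  f_x(x, y) = -3*x**2 + 2*x*y - 4*x - y**2 + 2*y + 2, f_y(x, y) = x**2 - 2*x*y + 2*x - 3*y**2 - 1.
  f_x(P) = 3, f_y(P) = -2 (gradient nonzero, so P is smooth).
Step 3: tangent line at P: 3·(x − -1) + -2·(y − 0) = 0.
Expanding: 3*x - 2*y + 3 = 0.


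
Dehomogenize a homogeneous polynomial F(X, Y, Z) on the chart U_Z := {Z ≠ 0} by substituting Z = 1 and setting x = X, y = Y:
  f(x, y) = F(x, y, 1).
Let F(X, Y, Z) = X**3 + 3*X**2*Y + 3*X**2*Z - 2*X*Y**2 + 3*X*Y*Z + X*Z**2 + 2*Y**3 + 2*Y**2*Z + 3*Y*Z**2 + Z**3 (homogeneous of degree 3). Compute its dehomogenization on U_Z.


f(x, y) = x**3 + 3*x**2*y + 3*x**2 - 2*x*y**2 + 3*x*y + x + 2*y**3 + 2*y**2 + 3*y + 1

On U_Z we set Z = 1. Each monomial c·X^i·Y^j·Z^k in F becomes c·x^i·y^j·1^k = c·x^i·y^j.
Substituting Z = 1: F(X, Y, 1) = x**3 + 3*x**2*y + 3*x**2 - 2*x*y**2 + 3*x*y + x + 2*y**3 + 2*y**2 + 3*y + 1.
Note: deg(f) ≤ deg(F) = 3; strict inequality happens when F is divisible by Z (lost terms).


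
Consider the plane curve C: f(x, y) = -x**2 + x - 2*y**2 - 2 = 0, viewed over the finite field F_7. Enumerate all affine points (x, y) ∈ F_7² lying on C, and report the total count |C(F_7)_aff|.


Affine F_7-points: {(4, 0)}; count = 1.

For each of the 49 pairs (x, y) ∈ F_7², evaluate f(x, y) mod 7. Record the zeros.
  x = 0: [0↦5, 1↦3, 2↦4, 3↦1, 4↦1, 5↦4, 6↦3]  zeros at y ∈ ∅
  x = 1: [0↦5, 1↦3, 2↦4, 3↦1, 4↦1, 5↦4, 6↦3]  zeros at y ∈ ∅
  x = 2: [0↦3, 1↦1, 2↦2, 3↦6, 4↦6, 5↦2, 6↦1]  zeros at y ∈ ∅
  x = 3: [0↦6, 1↦4, 2↦5, 3↦2, 4↦2, 5↦5, 6↦4]  zeros at y ∈ ∅
  x = 4: [0↦0, 1↦5, 2↦6, 3↦3, 4↦3, 5↦6, 6↦5]  zeros at y ∈ {0}
  x = 5: [0↦6, 1↦4, 2↦5, 3↦2, 4↦2, 5↦5, 6↦4]  zeros at y ∈ ∅
  x = 6: [0↦3, 1↦1, 2↦2, 3↦6, 4↦6, 5↦2, 6↦1]  zeros at y ∈ ∅
Collecting zeros: affine points = {(4, 0)}.
Total count |C(F_7)_aff| = 1.


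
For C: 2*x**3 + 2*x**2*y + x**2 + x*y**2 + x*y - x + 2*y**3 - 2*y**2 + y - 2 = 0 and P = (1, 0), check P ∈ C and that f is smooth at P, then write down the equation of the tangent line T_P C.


Tangent line at P: 7*x + 4*y - 7 = 0.

Step 1: f(1, 0) = 0, so P lies on C.
Step 2: partial derivatives
  f_x(x, y) = 6*x**2 + 4*x*y + 2*x + y**2 + y - 1, f_y(x, y) = 2*x**2 + 2*x*y + x + 6*y**2 - 4*y + 1.
  f_x(P) = 7, f_y(P) = 4 (gradient nonzero, so P is smooth).
Step 3: tangent line at P: 7·(x − 1) + 4·(y − 0) = 0.
Expanding: 7*x + 4*y - 7 = 0.


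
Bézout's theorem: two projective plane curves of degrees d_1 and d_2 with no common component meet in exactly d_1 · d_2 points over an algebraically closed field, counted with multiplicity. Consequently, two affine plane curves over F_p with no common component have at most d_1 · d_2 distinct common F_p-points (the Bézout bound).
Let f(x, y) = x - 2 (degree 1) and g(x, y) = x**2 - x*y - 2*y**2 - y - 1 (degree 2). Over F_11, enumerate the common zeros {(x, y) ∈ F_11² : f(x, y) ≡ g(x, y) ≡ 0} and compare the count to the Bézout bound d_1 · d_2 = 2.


Common zeros: {(2, 2)}; count = 1; Bézout bound = 2.

deg(f) = 1, deg(g) = 2, so Bézout bound = 2.
Scan x ∈ F_11. For each x, list the y ∈ F_11 with f(x, y) ≡ 0 and those with g(x, y) ≡ 0 (mod 11); the common zeros in that column are the intersection.
  x = 0: f ≡ 0 at y ∈ ∅; g ≡ 0 at y ∈ {2, 3}; common: ∅.
  x = 1: f ≡ 0 at y ∈ ∅; g ≡ 0 at y ∈ {0, 10}; common: ∅.
  x = 2: f ≡ 0 at y ∈ {0, 1, 2, 3, 4, 5, 6, 7, 8, 9, 10}; g ≡ 0 at y ∈ {2}; common: {2}.
  x = 3: f ≡ 0 at y ∈ ∅; g ≡ 0 at y ∈ {3, 6}; common: ∅.
  x = 4: f ≡ 0 at y ∈ ∅; g ≡ 0 at y ∈ ∅; common: ∅.
  x = 5: f ≡ 0 at y ∈ ∅; g ≡ 0 at y ∈ ∅; common: ∅.
  x = 6: f ≡ 0 at y ∈ ∅; g ≡ 0 at y ∈ ∅; common: ∅.
  x = 7: f ≡ 0 at y ∈ ∅; g ≡ 0 at y ∈ ∅; common: ∅.
  x = 8: f ≡ 0 at y ∈ ∅; g ≡ 0 at y ∈ ∅; common: ∅.
  x = 9: f ≡ 0 at y ∈ ∅; g ≡ 0 at y ∈ {7, 10}; common: ∅.
  x = 10: f ≡ 0 at y ∈ ∅; g ≡ 0 at y ∈ {0}; common: ∅.
Collecting: common zeros = {(2, 2)}, so the count is 1.
Comparison with the Bézout bound: 1 ≤ 2 = deg(f)·deg(g), as expected for curves with no common component (the affine F_11-count falls short of the bound because intersections may lie at infinity, over extension fields, or carry multiplicity).


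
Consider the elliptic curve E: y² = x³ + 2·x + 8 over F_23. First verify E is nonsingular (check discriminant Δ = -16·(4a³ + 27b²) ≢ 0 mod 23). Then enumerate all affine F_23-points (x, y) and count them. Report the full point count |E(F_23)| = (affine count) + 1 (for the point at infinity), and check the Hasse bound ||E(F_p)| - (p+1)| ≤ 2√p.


Affine points = {(0, 10), (0, 13), (3, 8), (3, 15), (6, 11), (6, 12), (10, 4), (10, 19), (11, 2), (11, 21), (12, 9), (12, 14), (13, 0), (15, 3), (15, 20)}; affine count = 15; |E(F_23)| = 16.

Discriminant check: Δ ∝ 4a³ + 27b² = 4·2³ + 27·8² = 4·8 + 27·64 ≡ 12 (mod 23). Nonzero ⇒ E is nonsingular.
For each x ∈ F_23, compute rhs = x³ + 2·x + 8 mod 23, then count y ∈ F_23 with y² ≡ rhs.
  x = 0: rhs = 8, matching y values: 10, 13 (2 points).
  x = 1: rhs = 11, matching y values: none (0 points).
  x = 2: rhs = 20, matching y values: none (0 points).
  x = 3: rhs = 18, matching y values: 8, 15 (2 points).
  x = 4: rhs = 11, matching y values: none (0 points).
  x = 5: rhs = 5, matching y values: none (0 points).
  x = 6: rhs = 6, matching y values: 11, 12 (2 points).
  x = 7: rhs = 20, matching y values: none (0 points).
  x = 8: rhs = 7, matching y values: none (0 points).
  x = 9: rhs = 19, matching y values: none (0 points).
  x = 10: rhs = 16, matching y values: 4, 19 (2 points).
  x = 11: rhs = 4, matching y values: 2, 21 (2 points).
  x = 12: rhs = 12, matching y values: 9, 14 (2 points).
  x = 13: rhs = 0, matching y values: 0 (1 points).
  x = 14: rhs = 20, matching y values: none (0 points).
  x = 15: rhs = 9, matching y values: 3, 20 (2 points).
  x = 16: rhs = 19, matching y values: none (0 points).
  x = 17: rhs = 10, matching y values: none (0 points).
  x = 18: rhs = 11, matching y values: none (0 points).
  x = 19: rhs = 5, matching y values: none (0 points).
  x = 20: rhs = 21, matching y values: none (0 points).
  x = 21: rhs = 19, matching y values: none (0 points).
  x = 22: rhs = 5, matching y values: none (0 points).
Total affine count: 15.
Full point count |E(F_23)| = 15 + 1 = 16.
Hasse bound: |16 − (23+1)| = |-8| = 8 ≤ 2√23 ≈ 9.5917 ✓.


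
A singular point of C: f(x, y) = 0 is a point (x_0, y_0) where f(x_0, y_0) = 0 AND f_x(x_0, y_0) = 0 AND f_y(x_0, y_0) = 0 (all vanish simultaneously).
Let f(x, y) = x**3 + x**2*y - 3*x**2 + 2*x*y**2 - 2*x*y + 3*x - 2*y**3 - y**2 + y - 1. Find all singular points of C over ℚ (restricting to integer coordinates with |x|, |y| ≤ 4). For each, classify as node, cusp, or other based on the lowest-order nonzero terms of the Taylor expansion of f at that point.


Singular points: {(1, 0)}; classification: cusp.

Compute partial derivatives:
  f_x = 3*x**2 + 2*x*y - 6*x + 2*y**2 - 2*y + 3.
  f_y = x**2 + 4*x*y - 2*x - 6*y**2 - 2*y + 1.
Scan x_0 ∈ {−4, ..., 4}. For each x_0, f_y(x_0, y) is a polynomial in y; find its integer roots y ∈ {−4, ..., 4}, then test f_x and f at those candidates.
  x = -4: f_y(-4, y) = -6*y**2 - 18*y + 25; no integer root y with |y| ≤ 4.
  x = -3: f_y(-3, y) = -6*y**2 - 14*y + 16; no integer root y with |y| ≤ 4.
  x = -2: f_y(-2, y) = -6*y**2 - 10*y + 9; no integer root y with |y| ≤ 4.
  x = -1: f_y(-1, y) = -6*y**2 - 6*y + 4; no integer root y with |y| ≤ 4.
  x = 0: f_y(0, y) = -6*y**2 - 2*y + 1; no integer root y with |y| ≤ 4.
  x = 1: f_y(1, y) = -6*y**2 + 2*y; vanishes at y ∈ {0}. (1, 0): f_x = 0, f = 0 — SINGULAR.
  x = 2: f_y(2, y) = -6*y**2 + 6*y + 1; no integer root y with |y| ≤ 4.
  x = 3: f_y(3, y) = -6*y**2 + 10*y + 4; vanishes at y ∈ {2}. (3, 2): f_x = 28 ≠ 0.
  x = 4: f_y(4, y) = -6*y**2 + 14*y + 9; no integer root y with |y| ≤ 4.
Only singular point on the grid: (1, 0).
Classify: substitute x = 1 + u, y = 0 + v and expand: f = u**3 + u**2*v + 2*u*v**2 - 2*v**3 + v**2.
No constant or linear terms (consistent with a singular point). Quadratic part: v**2. Cubic part: u**3 + u**2*v + 2*u*v**2 - 2*v**3.
The quadratic part v**2 is a perfect square, so there is a single (double) tangent line v = 0, i.e. y = 0. Restricting the cubic part to that line (v = 0) leaves u**3 ≠ 0, so f is not divisible by v and the branch is v² ≈ -u**3 to lowest order — this is a cusp.
Classification: cusp.


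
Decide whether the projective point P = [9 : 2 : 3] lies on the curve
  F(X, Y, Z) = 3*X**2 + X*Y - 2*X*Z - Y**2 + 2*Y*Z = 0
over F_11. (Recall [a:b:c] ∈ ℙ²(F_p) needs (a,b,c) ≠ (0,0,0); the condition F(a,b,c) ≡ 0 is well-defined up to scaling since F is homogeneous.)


F(9,2,3) ≡ 6 (mod 11); P is NOT on the curve.

Evaluate F(9, 2, 3) term-by-term (mod 11).
  3*X**2 ↦ 3·81·1·1 = 243
  X*Y ↦ 1·9·2·1 = 18
  -2*X*Z ↦ -2·9·1·3 = -54
  -Y**2 ↦ -1·1·4·1 = -4
  2*Y*Z ↦ 2·1·2·3 = 12
Sum: F(9, 2, 3) = (243) + (18) + (-54) + (-4) + (12) = 215.
Reducing mod 11: 215 ≡ 6 (mod 11).
Since F(a, b, c) ≡ 6 ≠ 0 (mod 11), P does NOT lie on the curve.


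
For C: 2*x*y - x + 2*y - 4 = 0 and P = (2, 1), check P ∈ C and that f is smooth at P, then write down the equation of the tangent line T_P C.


Tangent line at P: x + 6*y - 8 = 0.

Step 1: f(2, 1) = 0, so P lies on C.
Step 2: partial derivatives
  f_x(x, y) = 2*y - 1, f_y(x, y) = 2*x + 2.
  f_x(P) = 1, f_y(P) = 6 (gradient nonzero, so P is smooth).
Step 3: tangent line at P: 1·(x − 2) + 6·(y − 1) = 0.
Expanding: x + 6*y - 8 = 0.


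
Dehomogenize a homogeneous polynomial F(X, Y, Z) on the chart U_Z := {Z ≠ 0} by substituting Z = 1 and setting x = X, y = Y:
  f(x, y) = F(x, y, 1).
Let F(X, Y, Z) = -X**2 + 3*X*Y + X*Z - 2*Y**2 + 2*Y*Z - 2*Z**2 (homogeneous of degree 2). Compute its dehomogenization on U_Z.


f(x, y) = -x**2 + 3*x*y + x - 2*y**2 + 2*y - 2

On U_Z we set Z = 1. Each monomial c·X^i·Y^j·Z^k in F becomes c·x^i·y^j·1^k = c·x^i·y^j.
Substituting Z = 1: F(X, Y, 1) = -x**2 + 3*x*y + x - 2*y**2 + 2*y - 2.
Note: deg(f) ≤ deg(F) = 2; strict inequality happens when F is divisible by Z (lost terms).


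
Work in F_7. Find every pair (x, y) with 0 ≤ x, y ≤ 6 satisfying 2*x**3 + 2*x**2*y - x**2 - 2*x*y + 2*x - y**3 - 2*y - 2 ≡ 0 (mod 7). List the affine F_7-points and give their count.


Affine F_7-points: {(0, 2), (0, 3), (2, 0), (2, 3), (2, 4), (3, 0), (4, 2), (5, 2), (5, 6), (6, 0), (6, 3), (6, 4)}; count = 12.

For each of the 49 pairs (x, y) ∈ F_7², evaluate f(x, y) mod 7. Record the zeros.
  x = 0: [0↦5, 1↦2, 2↦0, 3↦0, 4↦3, 5↦3, 6↦1]  zeros at y ∈ {2, 3}
  x = 1: [0↦1, 1↦5, 2↦3, 3↦3, 4↦6, 5↦6, 6↦4]  zeros at y ∈ ∅
  x = 2: [0↦0, 1↦1, 2↦3, 3↦0, 4↦0, 5↦4, 6↦6]  zeros at y ∈ {0, 3, 4}
  x = 3: [0↦0, 1↦2, 2↦5, 3↦3, 4↦4, 5↦2, 6↦5]  zeros at y ∈ {0}
  x = 4: [0↦6, 1↦6, 2↦0, 3↦3, 4↦2, 5↦5, 6↦6]  zeros at y ∈ {2}
  x = 5: [0↦2, 1↦4, 2↦0, 3↦5, 4↦6, 5↦4, 6↦0]  zeros at y ∈ {2, 6}
  x = 6: [0↦0, 1↦1, 2↦3, 3↦0, 4↦0, 5↦4, 6↦6]  zeros at y ∈ {0, 3, 4}
Collecting zeros: affine points = {(0, 2), (0, 3), (2, 0), (2, 3), (2, 4), (3, 0), (4, 2), (5, 2), (5, 6), (6, 0), (6, 3), (6, 4)}.
Total count |C(F_7)_aff| = 12.


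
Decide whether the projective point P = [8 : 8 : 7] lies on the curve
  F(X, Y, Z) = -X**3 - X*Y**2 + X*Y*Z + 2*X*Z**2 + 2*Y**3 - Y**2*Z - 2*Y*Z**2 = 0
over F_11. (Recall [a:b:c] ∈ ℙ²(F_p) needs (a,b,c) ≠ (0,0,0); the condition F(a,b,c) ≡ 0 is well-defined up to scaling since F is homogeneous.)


F(8,8,7) ≡ 0 (mod 11); P is on the curve.

Evaluate F(8, 8, 7) term-by-term (mod 11).
  -X**3 ↦ -1·512·1·1 = -512
  -X*Y**2 ↦ -1·8·64·1 = -512
  X*Y*Z ↦ 1·8·8·7 = 448
  2*X*Z**2 ↦ 2·8·1·49 = 784
  2*Y**3 ↦ 2·1·512·1 = 1024
  -Y**2*Z ↦ -1·1·64·7 = -448
  -2*Y*Z**2 ↦ -2·1·8·49 = -784
Sum: F(8, 8, 7) = (-512) + (-512) + (448) + (784) + (1024) + (-448) + (-784) = 0.
Reducing mod 11: 0 ≡ 0 (mod 11).
Since F(a, b, c) ≡ 0 (mod 11), P lies on the curve.


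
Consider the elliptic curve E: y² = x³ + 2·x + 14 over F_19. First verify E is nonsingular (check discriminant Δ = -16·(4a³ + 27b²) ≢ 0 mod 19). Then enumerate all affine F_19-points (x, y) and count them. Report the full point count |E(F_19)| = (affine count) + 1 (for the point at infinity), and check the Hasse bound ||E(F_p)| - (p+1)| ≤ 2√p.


Affine points = {(1, 6), (1, 13), (2, 8), (2, 11), (3, 3), (3, 16), (5, 4), (5, 15), (9, 1), (9, 18), (16, 0), (18, 7), (18, 12)}; affine count = 13; |E(F_19)| = 14.

Discriminant check: Δ ∝ 4a³ + 27b² = 4·2³ + 27·14² = 4·8 + 27·196 ≡ 4 (mod 19). Nonzero ⇒ E is nonsingular.
For each x ∈ F_19, compute rhs = x³ + 2·x + 14 mod 19, then count y ∈ F_19 with y² ≡ rhs.
  x = 0: rhs = 14, matching y values: none (0 points).
  x = 1: rhs = 17, matching y values: 6, 13 (2 points).
  x = 2: rhs = 7, matching y values: 8, 11 (2 points).
  x = 3: rhs = 9, matching y values: 3, 16 (2 points).
  x = 4: rhs = 10, matching y values: none (0 points).
  x = 5: rhs = 16, matching y values: 4, 15 (2 points).
  x = 6: rhs = 14, matching y values: none (0 points).
  x = 7: rhs = 10, matching y values: none (0 points).
  x = 8: rhs = 10, matching y values: none (0 points).
  x = 9: rhs = 1, matching y values: 1, 18 (2 points).
  x = 10: rhs = 8, matching y values: none (0 points).
  x = 11: rhs = 18, matching y values: none (0 points).
  x = 12: rhs = 18, matching y values: none (0 points).
  x = 13: rhs = 14, matching y values: none (0 points).
  x = 14: rhs = 12, matching y values: none (0 points).
  x = 15: rhs = 18, matching y values: none (0 points).
  x = 16: rhs = 0, matching y values: 0 (1 points).
  x = 17: rhs = 2, matching y values: none (0 points).
  x = 18: rhs = 11, matching y values: 7, 12 (2 points).
Total affine count: 13.
Full point count |E(F_19)| = 13 + 1 = 14.
Hasse bound: |14 − (19+1)| = |-6| = 6 ≤ 2√19 ≈ 8.7178 ✓.
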